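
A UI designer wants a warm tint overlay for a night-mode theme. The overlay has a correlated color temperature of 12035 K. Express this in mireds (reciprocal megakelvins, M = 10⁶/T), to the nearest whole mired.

M = 10⁶ / 12035 = 83.091 → 83 mireds.

83 mireds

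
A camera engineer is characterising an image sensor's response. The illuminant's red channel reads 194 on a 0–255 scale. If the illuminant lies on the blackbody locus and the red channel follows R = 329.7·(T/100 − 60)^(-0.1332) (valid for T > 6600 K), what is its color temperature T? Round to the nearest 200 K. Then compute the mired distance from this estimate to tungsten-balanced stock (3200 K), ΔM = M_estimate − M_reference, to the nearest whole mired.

(t − 60)^(-0.1332) = 194/329.7 = 0.58841.
t − 60 = 0.58841^(1/-0.1332) = 0.58841^(-7.508) = 53.593, so t = 113.593.
T = 100·t = 11359 K → 11400 K to the nearest 200 K.
M_estimate = 10⁶/11400 = 87.72; M_reference = 10⁶/3200 = 312.50.
ΔM = 87.72 − 312.50 = -224.78 → -225 mireds.

-225 mireds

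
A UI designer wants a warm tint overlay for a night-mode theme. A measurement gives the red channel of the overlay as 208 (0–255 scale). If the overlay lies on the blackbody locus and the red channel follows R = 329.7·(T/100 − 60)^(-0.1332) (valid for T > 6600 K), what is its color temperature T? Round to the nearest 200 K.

9200 K

(t − 60)^(-0.1332) = 208/329.7 = 0.63088.
t − 60 = 0.63088^(1/-0.1332) = 0.63088^(-7.508) = 31.763, so t = 91.763.
T = 100·t = 9176 K → 9200 K to the nearest 200 K.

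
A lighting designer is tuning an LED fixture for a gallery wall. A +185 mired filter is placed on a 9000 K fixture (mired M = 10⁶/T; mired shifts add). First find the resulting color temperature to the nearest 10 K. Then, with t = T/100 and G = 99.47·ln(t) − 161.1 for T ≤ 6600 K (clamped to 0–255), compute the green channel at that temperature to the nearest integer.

189

M_in = 10⁶/9000 = 111.11; M_out = 111.11 + (+185) = 296.11.
T_out = 10⁶/296.11 = 3377.1 K → 3380 K; t = 33.8.
G = 99.47·ln 33.8 − 161.1 = 99.47·3.5205 − 161.1 = 189.080.
Rounded: 189.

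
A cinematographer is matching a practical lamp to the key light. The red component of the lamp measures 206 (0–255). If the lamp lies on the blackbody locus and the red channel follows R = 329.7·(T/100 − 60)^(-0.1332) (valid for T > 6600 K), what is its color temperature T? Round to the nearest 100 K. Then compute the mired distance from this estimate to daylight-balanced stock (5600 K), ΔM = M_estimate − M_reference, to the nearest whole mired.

(t − 60)^(-0.1332) = 206/329.7 = 0.62481.
t − 60 = 0.62481^(1/-0.1332) = 0.62481^(-7.508) = 34.152, so t = 94.152.
T = 100·t = 9415 K → 9400 K to the nearest 100 K.
M_estimate = 10⁶/9400 = 106.38; M_reference = 10⁶/5600 = 178.57.
ΔM = 106.38 − 178.57 = -72.19 → -72 mireds.

-72 mireds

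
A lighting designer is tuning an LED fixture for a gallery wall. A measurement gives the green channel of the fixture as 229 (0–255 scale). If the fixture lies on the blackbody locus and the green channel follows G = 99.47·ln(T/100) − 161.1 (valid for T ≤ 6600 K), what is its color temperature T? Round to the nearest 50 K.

5050 K

ln t = (229 + 161.1) / 99.47 = 3.9218.
t = e^3.9218 = 50.491.
T = 100·t = 5049 K → 5050 K to the nearest 50 K.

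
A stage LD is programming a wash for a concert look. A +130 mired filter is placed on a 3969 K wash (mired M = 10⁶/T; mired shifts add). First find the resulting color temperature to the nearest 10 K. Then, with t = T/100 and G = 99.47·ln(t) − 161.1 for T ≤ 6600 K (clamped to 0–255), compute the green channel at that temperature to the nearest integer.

164

M_in = 10⁶/3969 = 251.95; M_out = 251.95 + (+130) = 381.95.
T_out = 10⁶/381.95 = 2618.1 K → 2620 K; t = 26.2.
G = 99.47·ln 26.2 − 161.1 = 99.47·3.2658 − 161.1 = 163.745.
Rounded: 164.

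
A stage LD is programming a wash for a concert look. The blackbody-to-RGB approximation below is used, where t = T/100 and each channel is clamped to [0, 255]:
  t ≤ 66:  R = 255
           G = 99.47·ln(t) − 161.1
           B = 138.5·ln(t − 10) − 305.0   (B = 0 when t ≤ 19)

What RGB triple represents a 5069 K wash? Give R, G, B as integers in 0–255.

t = 5069/100 = 50.69; the t ≤ 66 branch applies.
R = 255 by definition for t ≤ 66.
G = 99.47·ln 50.69 − 161.1 = 99.47·3.9257 − 161.1 = 229.392.
B = 138.5·ln(50.69 − 10) − 305.0 = 138.5·ln 40.69 − 305.0 = 138.5·3.7060 − 305.0 = 208.279.
Rounded: (255, 229, 208).

R=255, G=229, B=208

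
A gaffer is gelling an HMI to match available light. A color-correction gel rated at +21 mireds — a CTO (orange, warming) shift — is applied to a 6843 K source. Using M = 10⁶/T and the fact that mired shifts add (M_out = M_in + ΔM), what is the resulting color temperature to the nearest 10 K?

M_in = 10⁶/6843 = 146.13 mireds.
M_out = 146.13 + (+21) = 167.13 mireds.
T_out = 10⁶/167.13 = 5983.2 K → 5980 K.

5980 K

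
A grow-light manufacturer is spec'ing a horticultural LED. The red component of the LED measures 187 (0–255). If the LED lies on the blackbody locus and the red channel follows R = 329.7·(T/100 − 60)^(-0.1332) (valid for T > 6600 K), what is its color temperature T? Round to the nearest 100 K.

(t − 60)^(-0.1332) = 187/329.7 = 0.56718.
t − 60 = 0.56718^(1/-0.1332) = 0.56718^(-7.508) = 70.620, so t = 130.620.
T = 100·t = 13062 K → 13100 K to the nearest 100 K.

13100 K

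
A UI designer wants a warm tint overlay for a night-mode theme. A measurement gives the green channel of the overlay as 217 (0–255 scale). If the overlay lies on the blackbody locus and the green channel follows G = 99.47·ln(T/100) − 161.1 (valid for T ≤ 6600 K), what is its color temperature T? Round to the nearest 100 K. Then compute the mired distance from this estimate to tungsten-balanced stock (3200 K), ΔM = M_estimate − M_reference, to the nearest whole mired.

-90 mireds

ln t = (217 + 161.1) / 99.47 = 3.8011.
t = e^3.8011 = 44.752.
T = 100·t = 4475 K → 4500 K to the nearest 100 K.
M_estimate = 10⁶/4500 = 222.22; M_reference = 10⁶/3200 = 312.50.
ΔM = 222.22 − 312.50 = -90.28 → -90 mireds.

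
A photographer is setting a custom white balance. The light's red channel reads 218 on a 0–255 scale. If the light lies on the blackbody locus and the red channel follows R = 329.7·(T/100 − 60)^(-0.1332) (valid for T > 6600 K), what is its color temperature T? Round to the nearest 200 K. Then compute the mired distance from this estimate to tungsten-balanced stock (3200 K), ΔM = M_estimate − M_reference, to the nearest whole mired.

(t − 60)^(-0.1332) = 218/329.7 = 0.66121.
t − 60 = 0.66121^(1/-0.1332) = 0.66121^(-7.508) = 22.326, so t = 82.326.
T = 100·t = 8233 K → 8200 K to the nearest 200 K.
M_estimate = 10⁶/8200 = 121.95; M_reference = 10⁶/3200 = 312.50.
ΔM = 121.95 − 312.50 = -190.55 → -191 mireds.

-191 mireds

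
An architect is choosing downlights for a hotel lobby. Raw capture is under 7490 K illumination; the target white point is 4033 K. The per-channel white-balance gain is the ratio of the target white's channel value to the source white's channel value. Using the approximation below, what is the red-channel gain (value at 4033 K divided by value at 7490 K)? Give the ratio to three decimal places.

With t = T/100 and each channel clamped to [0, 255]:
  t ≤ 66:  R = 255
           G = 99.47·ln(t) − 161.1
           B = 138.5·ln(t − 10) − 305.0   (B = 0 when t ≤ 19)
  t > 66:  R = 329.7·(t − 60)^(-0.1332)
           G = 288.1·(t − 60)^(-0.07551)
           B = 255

At 7490 K (t = 74.9):
  R = 329.7·(74.9 − 60)^(-0.1332) = 329.7·14.9^(-0.1332) = 329.7·0.69780 = 230.065.
At 4033 K (t = 40.33):
  R = 255 by definition for t ≤ 66.
Gain = 255.000 / 230.065 = 1.1084 → 1.108.

1.108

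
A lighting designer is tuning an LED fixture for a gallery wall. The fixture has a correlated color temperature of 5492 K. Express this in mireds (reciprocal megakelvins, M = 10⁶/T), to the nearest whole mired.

182 mireds

M = 10⁶ / 5492 = 182.083 → 182 mireds.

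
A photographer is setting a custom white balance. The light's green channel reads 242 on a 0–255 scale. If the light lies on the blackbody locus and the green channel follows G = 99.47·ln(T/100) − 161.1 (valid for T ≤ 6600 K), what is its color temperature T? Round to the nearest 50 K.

5750 K

ln t = (242 + 161.1) / 99.47 = 4.0525.
t = e^4.0525 = 57.540.
T = 100·t = 5754 K → 5750 K to the nearest 50 K.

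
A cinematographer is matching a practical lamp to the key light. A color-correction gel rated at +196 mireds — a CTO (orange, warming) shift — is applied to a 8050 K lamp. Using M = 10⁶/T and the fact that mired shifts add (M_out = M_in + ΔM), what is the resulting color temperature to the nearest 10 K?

M_in = 10⁶/8050 = 124.22 mireds.
M_out = 124.22 + (+196) = 320.22 mireds.
T_out = 10⁶/320.22 = 3122.8 K → 3120 K.

3120 K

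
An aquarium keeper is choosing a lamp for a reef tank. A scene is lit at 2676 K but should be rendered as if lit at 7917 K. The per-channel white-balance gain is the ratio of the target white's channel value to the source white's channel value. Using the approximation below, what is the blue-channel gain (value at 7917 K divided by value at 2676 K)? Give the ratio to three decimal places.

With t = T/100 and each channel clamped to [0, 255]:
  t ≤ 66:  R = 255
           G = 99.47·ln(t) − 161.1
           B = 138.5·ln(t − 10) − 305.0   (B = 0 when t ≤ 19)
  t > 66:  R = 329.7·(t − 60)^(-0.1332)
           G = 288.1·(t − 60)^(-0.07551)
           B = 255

At 2676 K (t = 26.76):
  B = 138.5·ln(26.76 − 10) − 305.0 = 138.5·ln 16.76 − 305.0 = 138.5·2.8190 − 305.0 = 85.431.
At 7917 K (t = 79.17):
  B = 255 by definition for t > 66.
Gain = 255.000 / 85.431 = 2.9849 → 2.985.

2.985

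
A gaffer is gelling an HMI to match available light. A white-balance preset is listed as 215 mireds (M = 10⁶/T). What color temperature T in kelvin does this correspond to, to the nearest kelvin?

T = 10⁶ / 215 = 4651.16 K → 4651 K.

4651 K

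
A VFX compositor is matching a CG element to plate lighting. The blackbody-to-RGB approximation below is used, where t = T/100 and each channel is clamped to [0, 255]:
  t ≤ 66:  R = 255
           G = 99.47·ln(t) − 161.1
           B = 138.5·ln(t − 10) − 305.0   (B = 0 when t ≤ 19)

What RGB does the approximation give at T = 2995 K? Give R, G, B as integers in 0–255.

R=255, G=177, B=110

t = 2995/100 = 29.95; the t ≤ 66 branch applies.
R = 255 by definition for t ≤ 66.
G = 99.47·ln 29.95 − 161.1 = 99.47·3.3995 − 161.1 = 177.051.
B = 138.5·ln(29.95 − 10) − 305.0 = 138.5·ln 19.95 − 305.0 = 138.5·2.9932 − 305.0 = 109.562.
Rounded: (255, 177, 110).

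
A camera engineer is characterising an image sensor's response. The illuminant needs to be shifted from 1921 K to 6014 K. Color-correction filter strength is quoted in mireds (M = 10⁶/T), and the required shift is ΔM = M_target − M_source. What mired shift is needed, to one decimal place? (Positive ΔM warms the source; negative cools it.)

M_source = 10⁶/1921 = 520.562; M_target = 10⁶/6014 = 166.279.
ΔM = 166.279 − 520.562 = -354.284 → -354.3 mireds, a cooling shift.

-354.3 mireds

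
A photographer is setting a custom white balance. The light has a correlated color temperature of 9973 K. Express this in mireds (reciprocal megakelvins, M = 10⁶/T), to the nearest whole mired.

M = 10⁶ / 9973 = 100.271 → 100 mireds.

100 mireds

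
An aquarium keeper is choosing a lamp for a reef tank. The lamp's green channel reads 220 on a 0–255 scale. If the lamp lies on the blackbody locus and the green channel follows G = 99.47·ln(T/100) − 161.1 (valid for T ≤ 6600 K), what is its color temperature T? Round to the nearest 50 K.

4600 K

ln t = (220 + 161.1) / 99.47 = 3.8313.
t = e^3.8313 = 46.123.
T = 100·t = 4612 K → 4600 K to the nearest 50 K.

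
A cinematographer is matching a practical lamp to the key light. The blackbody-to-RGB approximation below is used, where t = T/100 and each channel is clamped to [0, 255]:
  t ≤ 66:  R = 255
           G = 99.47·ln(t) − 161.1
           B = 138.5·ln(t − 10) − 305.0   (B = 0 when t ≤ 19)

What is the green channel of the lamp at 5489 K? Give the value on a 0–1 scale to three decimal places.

t = 5489/100 = 54.89; the t ≤ 66 branch applies.
G = 99.47·ln 54.89 − 161.1 = 99.47·4.0053 − 161.1 = 237.310.
On a 0–1 scale: 237.310/255 = 0.9306 → 0.931.

0.931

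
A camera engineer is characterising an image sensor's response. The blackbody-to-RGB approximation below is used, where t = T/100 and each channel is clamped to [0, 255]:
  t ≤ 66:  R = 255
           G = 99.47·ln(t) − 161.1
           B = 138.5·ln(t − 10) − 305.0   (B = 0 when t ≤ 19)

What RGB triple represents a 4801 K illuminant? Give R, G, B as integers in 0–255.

t = 4801/100 = 48.01; the t ≤ 66 branch applies.
R = 255 by definition for t ≤ 66.
G = 99.47·ln 48.01 − 161.1 = 99.47·3.8714 − 161.1 = 223.989.
B = 138.5·ln(48.01 − 10) − 305.0 = 138.5·ln 38.01 − 305.0 = 138.5·3.6378 − 305.0 = 198.842.
Rounded: (255, 224, 199).

R=255, G=224, B=199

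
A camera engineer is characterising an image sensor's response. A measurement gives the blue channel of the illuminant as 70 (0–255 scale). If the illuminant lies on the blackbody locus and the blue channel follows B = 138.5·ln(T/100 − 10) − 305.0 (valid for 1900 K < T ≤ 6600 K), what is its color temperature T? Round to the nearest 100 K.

ln(t − 10) = (70 + 305.0) / 138.5 = 2.7076.
t − 10 = e^2.7076 = 14.993, so t = 24.993.
T = 100·t = 2499 K → 2500 K to the nearest 100 K.

2500 K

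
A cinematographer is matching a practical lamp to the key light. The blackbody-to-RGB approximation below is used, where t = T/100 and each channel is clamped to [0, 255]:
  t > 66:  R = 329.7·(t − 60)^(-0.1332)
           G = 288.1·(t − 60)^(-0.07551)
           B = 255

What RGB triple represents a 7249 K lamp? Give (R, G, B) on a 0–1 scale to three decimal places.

t = 7249/100 = 72.49; the t > 66 branch applies.
R = 329.7·(72.49 − 60)^(-0.1332) = 329.7·12.49^(-0.1332) = 329.7·0.71439 = 235.536.
G = 288.1·(72.49 − 60)^(-0.07551) = 288.1·12.49^(-0.07551) = 288.1·0.82642 = 238.090.
B = 255 by definition for t > 66.
Dividing each by 255: (0.9237, 0.9337, 1.0000) → (0.924, 0.934, 1.000).

(0.924, 0.934, 1.000)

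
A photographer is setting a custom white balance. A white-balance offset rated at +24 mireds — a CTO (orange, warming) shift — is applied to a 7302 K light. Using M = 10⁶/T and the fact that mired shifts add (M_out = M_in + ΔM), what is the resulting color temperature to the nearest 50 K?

M_in = 10⁶/7302 = 136.95 mireds.
M_out = 136.95 + (+24) = 160.95 mireds.
T_out = 10⁶/160.95 = 6213.2 K → 6200 K.

6200 K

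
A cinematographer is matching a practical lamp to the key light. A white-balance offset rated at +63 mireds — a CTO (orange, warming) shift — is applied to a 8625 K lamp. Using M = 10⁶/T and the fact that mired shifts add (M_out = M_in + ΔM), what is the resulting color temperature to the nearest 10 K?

M_in = 10⁶/8625 = 115.94 mireds.
M_out = 115.94 + (+63) = 178.94 mireds.
T_out = 10⁶/178.94 = 5588.4 K → 5590 K.

5590 K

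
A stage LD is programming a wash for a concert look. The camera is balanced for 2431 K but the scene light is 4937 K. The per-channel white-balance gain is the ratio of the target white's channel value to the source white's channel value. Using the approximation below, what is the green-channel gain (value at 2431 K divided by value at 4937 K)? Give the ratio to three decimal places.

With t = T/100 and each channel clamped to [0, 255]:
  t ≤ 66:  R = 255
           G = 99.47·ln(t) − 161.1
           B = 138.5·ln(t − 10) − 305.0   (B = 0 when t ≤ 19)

0.689

At 4937 K (t = 49.37):
  G = 99.47·ln 49.37 − 161.1 = 99.47·3.8993 − 161.1 = 226.768.
At 2431 K (t = 24.31):
  G = 99.47·ln 24.31 − 161.1 = 99.47·3.1909 − 161.1 = 156.298.
Gain = 156.298 / 226.768 = 0.6892 → 0.689.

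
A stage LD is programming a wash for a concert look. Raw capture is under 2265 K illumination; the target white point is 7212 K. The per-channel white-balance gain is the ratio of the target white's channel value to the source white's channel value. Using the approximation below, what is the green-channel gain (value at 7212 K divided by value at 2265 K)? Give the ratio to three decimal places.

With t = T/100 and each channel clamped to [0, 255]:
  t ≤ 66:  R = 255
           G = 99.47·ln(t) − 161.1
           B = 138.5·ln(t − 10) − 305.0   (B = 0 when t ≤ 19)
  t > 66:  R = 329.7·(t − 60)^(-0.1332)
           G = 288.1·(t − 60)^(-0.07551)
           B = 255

1.599

At 2265 K (t = 22.65):
  G = 99.47·ln 22.65 − 161.1 = 99.47·3.1202 − 161.1 = 149.262.
At 7212 K (t = 72.12):
  G = 288.1·(72.12 − 60)^(-0.07551) = 288.1·12.12^(-0.07551) = 288.1·0.82829 = 238.632.
Gain = 238.632 / 149.262 = 1.5987 → 1.599.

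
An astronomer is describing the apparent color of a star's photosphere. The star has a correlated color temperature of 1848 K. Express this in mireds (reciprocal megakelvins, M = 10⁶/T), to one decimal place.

541.1 mireds

M = 10⁶ / 1848 = 541.126 → 541.1 mireds.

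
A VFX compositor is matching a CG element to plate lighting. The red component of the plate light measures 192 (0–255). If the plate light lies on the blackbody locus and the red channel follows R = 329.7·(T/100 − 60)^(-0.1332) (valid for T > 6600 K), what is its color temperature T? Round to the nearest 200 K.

(t − 60)^(-0.1332) = 192/329.7 = 0.58235.
t − 60 = 0.58235^(1/-0.1332) = 0.58235^(-7.508) = 57.929, so t = 117.929.
T = 100·t = 11793 K → 11800 K to the nearest 200 K.

11800 K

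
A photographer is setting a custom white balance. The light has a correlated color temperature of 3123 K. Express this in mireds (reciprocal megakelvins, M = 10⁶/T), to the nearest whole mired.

M = 10⁶ / 3123 = 320.205 → 320 mireds.

320 mireds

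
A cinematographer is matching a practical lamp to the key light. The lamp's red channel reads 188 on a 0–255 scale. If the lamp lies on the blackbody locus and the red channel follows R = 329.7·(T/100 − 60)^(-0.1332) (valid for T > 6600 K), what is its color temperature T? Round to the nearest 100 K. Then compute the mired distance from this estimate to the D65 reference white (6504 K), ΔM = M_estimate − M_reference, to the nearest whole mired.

-76 mireds

(t − 60)^(-0.1332) = 188/329.7 = 0.57022.
t − 60 = 0.57022^(1/-0.1332) = 0.57022^(-7.508) = 67.848, so t = 127.848.
T = 100·t = 12785 K → 12800 K to the nearest 100 K.
M_estimate = 10⁶/12800 = 78.12; M_reference = 10⁶/6504 = 153.75.
ΔM = 78.12 − 153.75 = -75.63 → -76 mireds.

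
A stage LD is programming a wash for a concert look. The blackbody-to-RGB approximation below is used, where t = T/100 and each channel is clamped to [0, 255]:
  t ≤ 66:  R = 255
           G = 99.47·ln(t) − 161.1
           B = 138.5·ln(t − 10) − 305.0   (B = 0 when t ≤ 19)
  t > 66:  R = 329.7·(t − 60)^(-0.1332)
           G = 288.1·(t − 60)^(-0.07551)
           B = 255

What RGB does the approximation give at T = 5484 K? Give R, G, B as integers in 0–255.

t = 5484/100 = 54.84; the t ≤ 66 branch applies.
R = 255 by definition for t ≤ 66.
G = 99.47·ln 54.84 − 161.1 = 99.47·4.0044 − 161.1 = 237.220.
B = 138.5·ln(54.84 − 10) − 305.0 = 138.5·ln 44.84 − 305.0 = 138.5·3.8031 − 305.0 = 221.729.
Rounded: (255, 237, 222).

R=255, G=237, B=222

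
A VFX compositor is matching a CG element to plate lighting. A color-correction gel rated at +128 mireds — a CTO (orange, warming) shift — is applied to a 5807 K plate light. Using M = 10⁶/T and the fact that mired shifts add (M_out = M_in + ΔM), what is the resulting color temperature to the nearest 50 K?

M_in = 10⁶/5807 = 172.21 mireds.
M_out = 172.21 + (+128) = 300.21 mireds.
T_out = 10⁶/300.21 = 3331.0 K → 3350 K.

3350 K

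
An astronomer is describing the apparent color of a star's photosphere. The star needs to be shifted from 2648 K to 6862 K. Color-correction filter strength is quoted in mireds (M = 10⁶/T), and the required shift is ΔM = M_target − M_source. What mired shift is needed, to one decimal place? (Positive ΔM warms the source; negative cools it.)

M_source = 10⁶/2648 = 377.644; M_target = 10⁶/6862 = 145.730.
ΔM = 145.730 − 377.644 = -231.913 → -231.9 mireds, a cooling shift.

-231.9 mireds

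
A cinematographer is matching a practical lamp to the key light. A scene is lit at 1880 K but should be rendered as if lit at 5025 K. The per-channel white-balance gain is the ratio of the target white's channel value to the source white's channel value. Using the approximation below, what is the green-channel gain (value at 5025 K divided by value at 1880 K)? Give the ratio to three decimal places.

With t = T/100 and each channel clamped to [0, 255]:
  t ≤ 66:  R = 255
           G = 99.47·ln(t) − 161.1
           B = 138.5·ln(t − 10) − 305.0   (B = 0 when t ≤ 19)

1.748

At 1880 K (t = 18.8):
  G = 99.47·ln 18.8 − 161.1 = 99.47·2.9339 − 161.1 = 130.731.
At 5025 K (t = 50.25):
  G = 99.47·ln 50.25 − 161.1 = 99.47·3.9170 − 161.1 = 228.525.
Gain = 228.525 / 130.731 = 1.7481 → 1.748.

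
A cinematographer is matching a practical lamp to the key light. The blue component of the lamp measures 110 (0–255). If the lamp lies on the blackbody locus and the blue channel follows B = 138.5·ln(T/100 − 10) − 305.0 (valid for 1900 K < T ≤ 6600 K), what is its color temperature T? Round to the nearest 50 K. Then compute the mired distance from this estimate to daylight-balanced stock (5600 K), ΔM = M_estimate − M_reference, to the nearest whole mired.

+155 mireds

ln(t − 10) = (110 + 305.0) / 138.5 = 2.9964.
t − 10 = e^2.9964 = 20.013, so t = 30.013.
T = 100·t = 3001 K → 3000 K to the nearest 50 K.
M_estimate = 10⁶/3000 = 333.33; M_reference = 10⁶/5600 = 178.57.
ΔM = 333.33 − 178.57 = 154.76 → +155 mireds.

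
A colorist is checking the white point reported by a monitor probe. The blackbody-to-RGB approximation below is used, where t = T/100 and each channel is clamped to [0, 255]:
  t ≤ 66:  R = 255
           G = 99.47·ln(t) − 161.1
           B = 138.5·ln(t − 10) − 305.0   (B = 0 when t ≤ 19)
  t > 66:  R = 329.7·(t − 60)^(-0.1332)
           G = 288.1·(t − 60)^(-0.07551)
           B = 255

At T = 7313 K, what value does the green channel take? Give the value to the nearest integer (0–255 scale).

t = 7313/100 = 73.13; the t > 66 branch applies.
G = 288.1·(73.13 − 60)^(-0.07551) = 288.1·13.13^(-0.07551) = 288.1·0.82330 = 237.194.
Rounded: 237.

237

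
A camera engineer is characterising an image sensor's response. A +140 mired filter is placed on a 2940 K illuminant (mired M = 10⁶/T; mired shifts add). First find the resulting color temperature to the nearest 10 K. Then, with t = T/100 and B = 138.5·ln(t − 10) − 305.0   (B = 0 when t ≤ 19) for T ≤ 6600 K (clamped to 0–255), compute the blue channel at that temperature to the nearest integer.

25

M_in = 10⁶/2940 = 340.14; M_out = 340.14 + (+140) = 480.14.
T_out = 10⁶/480.14 = 2082.7 K → 2080 K; t = 20.8.
B = 138.5·ln(20.8 − 10) − 305.0 = 138.5·ln 10.8 − 305.0 = 138.5·2.3795 − 305.0 = 24.567.
Rounded: 25.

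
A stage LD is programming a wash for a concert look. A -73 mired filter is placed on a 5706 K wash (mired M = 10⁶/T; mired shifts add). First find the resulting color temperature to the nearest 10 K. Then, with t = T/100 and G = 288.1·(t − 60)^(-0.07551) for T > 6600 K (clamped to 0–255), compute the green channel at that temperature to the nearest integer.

M_in = 10⁶/5706 = 175.25; M_out = 175.25 + (-73) = 102.25.
T_out = 10⁶/102.25 = 9779.6 K → 9780 K; t = 97.8.
G = 288.1·(97.8 − 60)^(-0.07551) = 288.1·37.8^(-0.07551) = 288.1·0.76012 = 218.991.
Rounded: 219.

219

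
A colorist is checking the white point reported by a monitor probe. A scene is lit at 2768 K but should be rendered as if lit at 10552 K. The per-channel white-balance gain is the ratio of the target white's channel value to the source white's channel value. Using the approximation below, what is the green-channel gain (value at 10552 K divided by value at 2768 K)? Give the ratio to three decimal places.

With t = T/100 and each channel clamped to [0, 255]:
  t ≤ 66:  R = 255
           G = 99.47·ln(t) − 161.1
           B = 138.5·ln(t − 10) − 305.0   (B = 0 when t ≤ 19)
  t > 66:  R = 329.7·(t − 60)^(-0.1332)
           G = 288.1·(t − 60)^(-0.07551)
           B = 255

1.276

At 2768 K (t = 27.68):
  G = 99.47·ln 27.68 − 161.1 = 99.47·3.3207 − 161.1 = 169.211.
At 10552 K (t = 105.52):
  G = 288.1·(105.52 − 60)^(-0.07551) = 288.1·45.52^(-0.07551) = 288.1·0.74953 = 215.940.
Gain = 215.940 / 169.211 = 1.2762 → 1.276.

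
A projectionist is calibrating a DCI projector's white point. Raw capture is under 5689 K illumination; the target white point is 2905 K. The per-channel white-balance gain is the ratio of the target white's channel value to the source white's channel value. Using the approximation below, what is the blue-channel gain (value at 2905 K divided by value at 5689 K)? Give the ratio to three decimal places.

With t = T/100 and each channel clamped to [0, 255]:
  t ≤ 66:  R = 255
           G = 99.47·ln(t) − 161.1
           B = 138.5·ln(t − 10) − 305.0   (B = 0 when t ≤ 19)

0.453

At 5689 K (t = 56.89):
  B = 138.5·ln(56.89 − 10) − 305.0 = 138.5·ln 46.89 − 305.0 = 138.5·3.8478 − 305.0 = 227.921.
At 2905 K (t = 29.05):
  B = 138.5·ln(29.05 − 10) − 305.0 = 138.5·ln 19.05 − 305.0 = 138.5·2.9471 − 305.0 = 103.169.
Gain = 103.169 / 227.921 = 0.4527 → 0.453.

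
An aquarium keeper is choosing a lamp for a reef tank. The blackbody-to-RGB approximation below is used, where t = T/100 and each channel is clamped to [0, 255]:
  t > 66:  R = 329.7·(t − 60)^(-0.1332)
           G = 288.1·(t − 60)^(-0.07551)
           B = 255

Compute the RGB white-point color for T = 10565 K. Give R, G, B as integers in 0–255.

R=198, G=216, B=255

t = 10565/100 = 105.65; the t > 66 branch applies.
R = 329.7·(105.65 − 60)^(-0.1332) = 329.7·45.65^(-0.1332) = 329.7·0.60112 = 198.190.
G = 288.1·(105.65 − 60)^(-0.07551) = 288.1·45.65^(-0.07551) = 288.1·0.74937 = 215.893.
B = 255 by definition for t > 66.
Rounded: (198, 216, 255).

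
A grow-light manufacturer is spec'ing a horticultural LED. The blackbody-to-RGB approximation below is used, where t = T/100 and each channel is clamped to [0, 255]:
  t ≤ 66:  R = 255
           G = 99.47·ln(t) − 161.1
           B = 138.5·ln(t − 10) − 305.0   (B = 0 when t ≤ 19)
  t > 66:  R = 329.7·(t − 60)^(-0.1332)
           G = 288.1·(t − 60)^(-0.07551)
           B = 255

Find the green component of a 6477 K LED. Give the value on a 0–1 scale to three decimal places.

t = 6477/100 = 64.77; the t ≤ 66 branch applies.
G = 99.47·ln 64.77 − 161.1 = 99.47·4.1708 − 161.1 = 253.774.
On a 0–1 scale: 253.774/255 = 0.9952 → 0.995.

0.995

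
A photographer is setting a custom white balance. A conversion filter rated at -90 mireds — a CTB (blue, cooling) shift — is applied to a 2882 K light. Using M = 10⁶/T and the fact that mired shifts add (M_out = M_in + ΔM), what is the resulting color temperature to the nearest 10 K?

M_in = 10⁶/2882 = 346.98 mireds.
M_out = 346.98 + (-90) = 256.98 mireds.
T_out = 10⁶/256.98 = 3891.3 K → 3890 K.

3890 K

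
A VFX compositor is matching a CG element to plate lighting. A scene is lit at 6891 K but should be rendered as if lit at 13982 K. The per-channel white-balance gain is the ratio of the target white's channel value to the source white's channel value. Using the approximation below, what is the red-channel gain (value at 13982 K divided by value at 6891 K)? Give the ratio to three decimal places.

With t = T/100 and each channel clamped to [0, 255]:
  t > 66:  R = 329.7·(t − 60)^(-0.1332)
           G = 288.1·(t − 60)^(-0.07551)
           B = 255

0.747

At 6891 K (t = 68.91):
  R = 329.7·(68.91 − 60)^(-0.1332) = 329.7·8.91^(-0.1332) = 329.7·0.74727 = 246.374.
At 13982 K (t = 139.82):
  R = 329.7·(139.82 − 60)^(-0.1332) = 329.7·79.82^(-0.1332) = 329.7·0.55801 = 183.975.
Gain = 183.975 / 246.374 = 0.7467 → 0.747.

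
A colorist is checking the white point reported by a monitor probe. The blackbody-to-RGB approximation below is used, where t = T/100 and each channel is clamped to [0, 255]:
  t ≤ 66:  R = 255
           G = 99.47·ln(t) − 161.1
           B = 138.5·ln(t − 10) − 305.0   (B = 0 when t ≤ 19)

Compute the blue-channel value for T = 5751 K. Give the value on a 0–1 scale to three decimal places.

t = 5751/100 = 57.51; the t ≤ 66 branch applies.
B = 138.5·ln(57.51 − 10) − 305.0 = 138.5·ln 47.51 − 305.0 = 138.5·3.8609 − 305.0 = 229.740.
On a 0–1 scale: 229.740/255 = 0.9009 → 0.901.

0.901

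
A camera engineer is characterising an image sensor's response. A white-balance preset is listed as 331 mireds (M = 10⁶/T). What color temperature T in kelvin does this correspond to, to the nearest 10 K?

3020 K

T = 10⁶ / 331 = 3021.15 K → 3020 K.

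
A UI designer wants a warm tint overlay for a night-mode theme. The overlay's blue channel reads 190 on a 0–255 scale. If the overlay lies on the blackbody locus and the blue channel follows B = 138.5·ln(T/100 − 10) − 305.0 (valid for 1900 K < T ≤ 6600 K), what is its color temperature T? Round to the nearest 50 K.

4550 K

ln(t − 10) = (190 + 305.0) / 138.5 = 3.5740.
t − 10 = e^3.5740 = 35.659, so t = 45.659.
T = 100·t = 4566 K → 4550 K to the nearest 50 K.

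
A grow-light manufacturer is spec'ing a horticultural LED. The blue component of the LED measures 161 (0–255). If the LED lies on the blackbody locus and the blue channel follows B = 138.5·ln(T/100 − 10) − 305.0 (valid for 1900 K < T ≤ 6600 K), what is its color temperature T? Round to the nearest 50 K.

3900 K

ln(t − 10) = (161 + 305.0) / 138.5 = 3.3646.
t − 10 = e^3.3646 = 28.923, so t = 38.923.
T = 100·t = 3892 K → 3900 K to the nearest 50 K.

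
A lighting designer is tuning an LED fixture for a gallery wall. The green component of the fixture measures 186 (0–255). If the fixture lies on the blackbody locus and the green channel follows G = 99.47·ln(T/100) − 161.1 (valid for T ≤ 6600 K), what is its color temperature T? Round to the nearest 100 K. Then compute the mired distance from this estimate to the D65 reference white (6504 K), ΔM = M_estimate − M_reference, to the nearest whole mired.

+149 mireds

ln t = (186 + 161.1) / 99.47 = 3.4895.
t = e^3.4895 = 32.769.
T = 100·t = 3277 K → 3300 K to the nearest 100 K.
M_estimate = 10⁶/3300 = 303.03; M_reference = 10⁶/6504 = 153.75.
ΔM = 303.03 − 153.75 = 149.28 → +149 mireds.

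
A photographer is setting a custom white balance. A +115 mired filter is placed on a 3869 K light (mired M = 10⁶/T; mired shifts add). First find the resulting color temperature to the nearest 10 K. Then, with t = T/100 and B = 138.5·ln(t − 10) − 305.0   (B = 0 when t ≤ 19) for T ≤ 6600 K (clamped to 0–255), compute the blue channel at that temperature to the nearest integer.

M_in = 10⁶/3869 = 258.46; M_out = 258.46 + (+115) = 373.46.
T_out = 10⁶/373.46 = 2677.6 K → 2680 K; t = 26.8.
B = 138.5·ln(26.8 − 10) − 305.0 = 138.5·ln 16.8 − 305.0 = 138.5·2.8214 − 305.0 = 85.761.
Rounded: 86.

86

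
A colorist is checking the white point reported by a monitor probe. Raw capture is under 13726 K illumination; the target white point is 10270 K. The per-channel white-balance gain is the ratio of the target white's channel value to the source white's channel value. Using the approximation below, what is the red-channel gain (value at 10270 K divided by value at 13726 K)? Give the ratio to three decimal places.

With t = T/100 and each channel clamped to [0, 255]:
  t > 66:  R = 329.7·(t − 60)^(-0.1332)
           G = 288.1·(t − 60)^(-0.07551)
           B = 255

At 13726 K (t = 137.26):
  R = 329.7·(137.26 − 60)^(-0.1332) = 329.7·77.26^(-0.1332) = 329.7·0.56043 = 184.775.
At 10270 K (t = 102.7):
  R = 329.7·(102.7 − 60)^(-0.1332) = 329.7·42.7^(-0.1332) = 329.7·0.60649 = 199.961.
Gain = 199.961 / 184.775 = 1.0822 → 1.082.

1.082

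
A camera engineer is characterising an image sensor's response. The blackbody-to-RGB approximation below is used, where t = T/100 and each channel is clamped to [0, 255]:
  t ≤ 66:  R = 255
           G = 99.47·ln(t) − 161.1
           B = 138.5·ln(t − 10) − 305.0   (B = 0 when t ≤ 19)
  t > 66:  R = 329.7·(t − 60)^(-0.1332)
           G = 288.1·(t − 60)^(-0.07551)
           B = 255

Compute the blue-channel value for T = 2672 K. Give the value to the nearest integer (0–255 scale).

85

t = 2672/100 = 26.72; the t ≤ 66 branch applies.
B = 138.5·ln(26.72 − 10) − 305.0 = 138.5·ln 16.72 − 305.0 = 138.5·2.8166 − 305.0 = 85.100.
Rounded: 85.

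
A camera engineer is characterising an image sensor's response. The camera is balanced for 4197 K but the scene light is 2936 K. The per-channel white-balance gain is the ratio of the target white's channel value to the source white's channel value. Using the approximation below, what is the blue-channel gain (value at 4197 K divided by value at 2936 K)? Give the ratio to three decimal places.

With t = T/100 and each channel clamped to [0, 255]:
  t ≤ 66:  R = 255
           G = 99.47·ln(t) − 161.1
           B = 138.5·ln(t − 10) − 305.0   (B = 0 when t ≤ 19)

At 2936 K (t = 29.36):
  B = 138.5·ln(29.36 − 10) − 305.0 = 138.5·ln 19.36 − 305.0 = 138.5·2.9632 − 305.0 = 105.404.
At 4197 K (t = 41.97):
  B = 138.5·ln(41.97 − 10) − 305.0 = 138.5·ln 31.97 − 305.0 = 138.5·3.4648 − 305.0 = 174.875.
Gain = 174.875 / 105.404 = 1.6591 → 1.659.

1.659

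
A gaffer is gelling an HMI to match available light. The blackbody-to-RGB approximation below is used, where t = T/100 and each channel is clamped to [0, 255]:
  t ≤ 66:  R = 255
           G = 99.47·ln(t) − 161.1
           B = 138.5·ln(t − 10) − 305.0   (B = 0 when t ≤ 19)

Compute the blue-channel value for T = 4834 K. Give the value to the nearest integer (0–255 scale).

200

t = 4834/100 = 48.34; the t ≤ 66 branch applies.
B = 138.5·ln(48.34 − 10) − 305.0 = 138.5·ln 38.34 − 305.0 = 138.5·3.6465 − 305.0 = 200.039.
Rounded: 200.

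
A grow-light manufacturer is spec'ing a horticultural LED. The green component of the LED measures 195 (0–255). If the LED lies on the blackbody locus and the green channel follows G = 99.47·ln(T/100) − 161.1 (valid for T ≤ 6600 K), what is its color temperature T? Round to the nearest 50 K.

3600 K

ln t = (195 + 161.1) / 99.47 = 3.5800.
t = e^3.5800 = 35.873.
T = 100·t = 3587 K → 3600 K to the nearest 50 K.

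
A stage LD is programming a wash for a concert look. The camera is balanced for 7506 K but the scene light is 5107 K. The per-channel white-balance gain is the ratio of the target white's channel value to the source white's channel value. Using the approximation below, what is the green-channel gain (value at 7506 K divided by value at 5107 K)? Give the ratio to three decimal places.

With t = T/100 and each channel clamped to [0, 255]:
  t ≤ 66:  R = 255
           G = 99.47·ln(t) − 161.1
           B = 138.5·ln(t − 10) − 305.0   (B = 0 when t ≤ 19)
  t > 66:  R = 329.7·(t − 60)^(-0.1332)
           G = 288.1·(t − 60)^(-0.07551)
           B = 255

1.020

At 5107 K (t = 51.07):
  G = 99.47·ln 51.07 − 161.1 = 99.47·3.9332 − 161.1 = 230.135.
At 7506 K (t = 75.06):
  G = 288.1·(75.06 − 60)^(-0.07551) = 288.1·15.06^(-0.07551) = 288.1·0.81482 = 234.750.
Gain = 234.750 / 230.135 = 1.0201 → 1.020.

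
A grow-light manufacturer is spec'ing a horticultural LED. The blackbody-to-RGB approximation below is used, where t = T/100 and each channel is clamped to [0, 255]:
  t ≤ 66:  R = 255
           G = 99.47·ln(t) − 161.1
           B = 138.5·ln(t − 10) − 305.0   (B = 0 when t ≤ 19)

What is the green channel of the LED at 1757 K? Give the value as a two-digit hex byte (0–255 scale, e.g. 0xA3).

0x7C

t = 1757/100 = 17.57; the t ≤ 66 branch applies.
G = 99.47·ln 17.57 − 161.1 = 99.47·2.8662 − 161.1 = 124.000.
Rounded: 124; in hex, 0x7C.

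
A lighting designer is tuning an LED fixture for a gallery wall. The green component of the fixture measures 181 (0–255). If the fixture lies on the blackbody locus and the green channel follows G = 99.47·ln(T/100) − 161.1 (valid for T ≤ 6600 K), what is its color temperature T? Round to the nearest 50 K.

ln t = (181 + 161.1) / 99.47 = 3.4392.
t = e^3.4392 = 31.163.
T = 100·t = 3116 K → 3100 K to the nearest 50 K.

3100 K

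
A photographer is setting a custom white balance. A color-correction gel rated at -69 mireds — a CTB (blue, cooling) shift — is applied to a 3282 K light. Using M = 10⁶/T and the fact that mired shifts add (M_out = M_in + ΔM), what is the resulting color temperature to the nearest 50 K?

4250 K

M_in = 10⁶/3282 = 304.69 mireds.
M_out = 304.69 + (-69) = 235.69 mireds.
T_out = 10⁶/235.69 = 4242.8 K → 4250 K.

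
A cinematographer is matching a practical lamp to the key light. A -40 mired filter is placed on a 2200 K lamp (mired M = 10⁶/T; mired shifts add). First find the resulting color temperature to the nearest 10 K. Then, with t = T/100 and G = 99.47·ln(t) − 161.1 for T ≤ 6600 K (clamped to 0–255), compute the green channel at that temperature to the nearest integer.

155

M_in = 10⁶/2200 = 454.55; M_out = 454.55 + (-40) = 414.55.
T_out = 10⁶/414.55 = 2412.3 K → 2410 K; t = 24.1.
G = 99.47·ln 24.1 − 161.1 = 99.47·3.1822 − 161.1 = 155.435.
Rounded: 155.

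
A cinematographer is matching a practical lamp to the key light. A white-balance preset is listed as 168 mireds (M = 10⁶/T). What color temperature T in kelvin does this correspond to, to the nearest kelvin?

T = 10⁶ / 168 = 5952.38 K → 5952 K.

5952 K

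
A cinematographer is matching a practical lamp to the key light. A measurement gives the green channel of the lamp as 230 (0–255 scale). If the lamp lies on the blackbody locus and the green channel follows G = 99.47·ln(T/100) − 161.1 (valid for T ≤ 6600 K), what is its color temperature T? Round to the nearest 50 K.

ln t = (230 + 161.1) / 99.47 = 3.9318.
t = e^3.9318 = 51.001.
T = 100·t = 5100 K → 5100 K to the nearest 50 K.

5100 K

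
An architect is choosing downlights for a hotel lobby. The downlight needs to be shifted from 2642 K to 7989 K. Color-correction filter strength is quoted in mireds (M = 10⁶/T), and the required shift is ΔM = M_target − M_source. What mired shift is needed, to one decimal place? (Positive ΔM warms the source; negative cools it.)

M_source = 10⁶/2642 = 378.501; M_target = 10⁶/7989 = 125.172.
ΔM = 125.172 − 378.501 = -253.329 → -253.3 mireds, a cooling shift.

-253.3 mireds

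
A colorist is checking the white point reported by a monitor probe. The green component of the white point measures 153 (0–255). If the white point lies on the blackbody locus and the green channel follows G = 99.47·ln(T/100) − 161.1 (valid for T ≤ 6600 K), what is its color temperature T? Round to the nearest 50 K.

2350 K

ln t = (153 + 161.1) / 99.47 = 3.1577.
t = e^3.1577 = 23.517.
T = 100·t = 2352 K → 2350 K to the nearest 50 K.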